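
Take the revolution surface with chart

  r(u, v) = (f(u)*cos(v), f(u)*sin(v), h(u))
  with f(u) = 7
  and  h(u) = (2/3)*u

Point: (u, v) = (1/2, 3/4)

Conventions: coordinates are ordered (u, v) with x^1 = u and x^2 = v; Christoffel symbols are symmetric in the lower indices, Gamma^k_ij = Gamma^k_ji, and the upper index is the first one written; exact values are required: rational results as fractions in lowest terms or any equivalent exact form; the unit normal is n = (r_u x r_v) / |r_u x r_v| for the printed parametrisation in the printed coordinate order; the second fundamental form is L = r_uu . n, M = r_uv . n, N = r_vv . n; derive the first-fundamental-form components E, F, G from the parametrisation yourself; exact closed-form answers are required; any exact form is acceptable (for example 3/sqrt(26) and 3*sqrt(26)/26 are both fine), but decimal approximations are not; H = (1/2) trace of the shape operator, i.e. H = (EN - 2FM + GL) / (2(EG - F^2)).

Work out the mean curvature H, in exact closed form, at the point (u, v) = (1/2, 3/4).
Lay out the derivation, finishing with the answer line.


f = 7, f' = 0, f'' = 0, h' = 2/3, h'' = 0
E = 4/9, F = 0, G = 49; answer radicand W^2 = 4/9
unnormalised second-form numerators: l = 0, m = 0, n = 14/3; L = l/sqrt(4/9), and similarly M = m/sqrt(W^2), N = n/sqrt(W^2)
H = (E*n - 2*F*m + G*l) / (2*(EG - F^2)*sqrt(W^2)); E*n - 2*F*m + G*l = 56/27, EG - F^2 = 196/9, so H = (1/21)/sqrt(4/9)

Answer: H = 1/14


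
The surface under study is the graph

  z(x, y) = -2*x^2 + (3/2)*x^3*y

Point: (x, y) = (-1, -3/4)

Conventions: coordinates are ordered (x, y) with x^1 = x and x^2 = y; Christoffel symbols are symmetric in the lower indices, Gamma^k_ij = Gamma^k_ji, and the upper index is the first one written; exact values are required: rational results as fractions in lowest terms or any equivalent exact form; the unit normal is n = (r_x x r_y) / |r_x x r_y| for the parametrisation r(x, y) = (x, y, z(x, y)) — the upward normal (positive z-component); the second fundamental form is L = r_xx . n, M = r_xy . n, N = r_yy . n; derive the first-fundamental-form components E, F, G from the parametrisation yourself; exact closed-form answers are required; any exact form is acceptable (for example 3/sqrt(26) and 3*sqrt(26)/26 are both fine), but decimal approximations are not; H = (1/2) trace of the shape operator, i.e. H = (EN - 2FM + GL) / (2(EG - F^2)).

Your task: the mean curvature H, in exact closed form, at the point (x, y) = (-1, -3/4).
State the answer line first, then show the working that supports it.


Answer: H = 4448*sqrt(233)/54289

z_x = 5/8, z_y = -3/2, z_xx = 11/4, z_xy = 9/2, z_yy = 0
E = 89/64, F = -15/16, G = 13/4; answer radicand W^2 = 233/64
unnormalised second-form numerators: l = 11/4, m = 9/2, n = 0; L = l/sqrt(233/64), and similarly M = m/sqrt(W^2), N = n/sqrt(W^2)
H = (E*n - 2*F*m + G*l) / (2*(EG - F^2)*sqrt(W^2)); E*n - 2*F*m + G*l = 139/8, EG - F^2 = 233/64, so H = (556/233)/sqrt(233/64)


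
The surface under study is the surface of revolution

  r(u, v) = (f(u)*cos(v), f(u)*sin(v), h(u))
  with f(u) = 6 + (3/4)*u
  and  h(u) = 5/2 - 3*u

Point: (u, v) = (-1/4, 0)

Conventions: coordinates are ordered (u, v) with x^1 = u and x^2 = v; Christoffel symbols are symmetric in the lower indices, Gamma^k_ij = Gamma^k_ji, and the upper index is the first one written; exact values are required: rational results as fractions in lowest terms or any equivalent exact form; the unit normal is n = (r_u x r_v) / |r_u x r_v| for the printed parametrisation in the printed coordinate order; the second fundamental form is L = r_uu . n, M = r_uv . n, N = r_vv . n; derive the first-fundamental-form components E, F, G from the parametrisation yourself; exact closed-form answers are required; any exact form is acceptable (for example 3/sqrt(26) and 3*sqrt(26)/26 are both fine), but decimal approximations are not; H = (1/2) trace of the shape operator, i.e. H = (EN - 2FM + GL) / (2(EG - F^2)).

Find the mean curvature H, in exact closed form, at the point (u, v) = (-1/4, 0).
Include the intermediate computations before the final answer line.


f = 93/16, f' = 3/4, f'' = 0, h' = -3, h'' = 0
E = 153/16, F = 0, G = 8649/256; answer radicand W^2 = 153/16
unnormalised second-form numerators: l = 0, m = 0, n = -279/16; L = l/sqrt(153/16), and similarly M = m/sqrt(W^2), N = n/sqrt(W^2)
H = (E*n - 2*F*m + G*l) / (2*(EG - F^2)*sqrt(W^2)); E*n - 2*F*m + G*l = -42687/256, EG - F^2 = 1323297/4096, so H = (-8/31)/sqrt(153/16)

Answer: H = -32*sqrt(17)/1581


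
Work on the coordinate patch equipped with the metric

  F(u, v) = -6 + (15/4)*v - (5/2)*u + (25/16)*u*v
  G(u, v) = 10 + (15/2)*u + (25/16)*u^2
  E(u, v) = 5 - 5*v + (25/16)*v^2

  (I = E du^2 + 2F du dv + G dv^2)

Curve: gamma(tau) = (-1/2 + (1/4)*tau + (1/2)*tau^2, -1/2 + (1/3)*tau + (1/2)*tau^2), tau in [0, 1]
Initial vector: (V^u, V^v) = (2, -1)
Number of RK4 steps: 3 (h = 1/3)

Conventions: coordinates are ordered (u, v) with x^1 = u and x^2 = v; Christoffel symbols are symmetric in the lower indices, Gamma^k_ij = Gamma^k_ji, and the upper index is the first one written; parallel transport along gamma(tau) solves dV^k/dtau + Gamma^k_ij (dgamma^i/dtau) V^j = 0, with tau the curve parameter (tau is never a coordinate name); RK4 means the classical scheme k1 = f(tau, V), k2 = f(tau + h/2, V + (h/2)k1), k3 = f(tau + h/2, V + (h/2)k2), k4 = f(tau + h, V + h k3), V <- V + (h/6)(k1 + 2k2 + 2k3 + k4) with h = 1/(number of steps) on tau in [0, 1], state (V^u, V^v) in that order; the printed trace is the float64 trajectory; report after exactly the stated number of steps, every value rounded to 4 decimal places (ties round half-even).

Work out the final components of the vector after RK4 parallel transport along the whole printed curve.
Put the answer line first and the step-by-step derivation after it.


Answer: V^u = 2.1777, V^v = -1.2357

gamma'(tau) = (1/4 + tau, 1/3 + tau); f(tau, V)^k = -Gamma^k_ij(gamma(tau)) gamma'^i(tau) V^j; h = 1/3; intermediate values shown to 6 dp
curve data and Christoffel symbols at the stage parameters:
  tau = 0.000000: gamma = (-0.500000, -0.500000), gamma' = (0.250000, 0.333333); Gamma_uuu = 0.000000, Gamma_uuv = -0.242494, Gamma_uvv = 0.000000, Gamma_vuu = 0.000000, Gamma_vuv = 0.219400, Gamma_vvv = 0.000000
  tau = 0.166667: gamma = (-0.444444, -0.430556), gamma' = (0.416667, 0.500000); Gamma_uuu = 0.000000, Gamma_uuv = -0.236459, Gamma_uvv = 0.000000, Gamma_vuu = 0.000000, Gamma_vuv = 0.227725, Gamma_vvv = 0.000000
  tau = 0.333333: gamma = (-0.361111, -0.333333), gamma' = (0.583333, 0.666667); Gamma_uuu = 0.000000, Gamma_uuv = -0.226522, Gamma_uvv = 0.000000, Gamma_vuu = 0.000000, Gamma_vuv = 0.238890, Gamma_vvv = 0.000000
  tau = 0.500000: gamma = (-0.250000, -0.208333), gamma' = (0.750000, 0.833333); Gamma_uuu = 0.000000, Gamma_uuv = -0.211933, Gamma_uvv = 0.000000, Gamma_vuu = 0.000000, Gamma_vuv = 0.251976, Gamma_vvv = 0.000000
  tau = 0.666667: gamma = (-0.111111, -0.055556), gamma' = (0.916667, 1.000000); Gamma_uuu = 0.000000, Gamma_uuv = -0.192063, Gamma_uvv = 0.000000, Gamma_vuu = 0.000000, Gamma_vuv = 0.265536, Gamma_vvv = 0.000000
  tau = 0.833333: gamma = (0.055556, 0.125000), gamma' = (1.083333, 1.166667); Gamma_uuu = 0.000000, Gamma_uuv = -0.166754, Gamma_uvv = 0.000000, Gamma_vuu = 0.000000, Gamma_vuv = 0.277609, Gamma_vvv = 0.000000
  tau = 1.000000: gamma = (0.250000, 0.333333), gamma' = (1.250000, 1.333333); Gamma_uuu = 0.000000, Gamma_uuv = -0.136687, Gamma_uvv = 0.000000, Gamma_vuu = 0.000000, Gamma_vuv = 0.285963, Gamma_vvv = 0.000000
step 0: V^u = 2.0000, V^v = -1.0000
step 1: k1 = (0.101039, -0.091416), k2 = (0.138424, -0.133311), k3 = (0.138473, -0.133358), k4 = (0.170988, -0.180324); V <- V + (h/6)(k1 + 2k2 + 2k3 + k4): V^u = 2.0459, V^v = -1.0447
step 2: k1 = (0.170910, -0.180241), k2 = (0.195521, -0.232463), k3 = (0.194862, -0.231680), k4 = (0.207884, -0.287410); V <- V + (h/6)(k1 + 2k2 + 2k3 + k4): V^u = 2.1103, V^v = -1.1223
step 3: k1 = (0.207724, -0.287189), k2 = (0.205899, -0.342778), k3 = (0.204166, -0.339893), k4 = (0.185894, -0.388910); V <- V + (h/6)(k1 + 2k2 + 2k3 + k4): V^u = 2.1777, V^v = -1.2357


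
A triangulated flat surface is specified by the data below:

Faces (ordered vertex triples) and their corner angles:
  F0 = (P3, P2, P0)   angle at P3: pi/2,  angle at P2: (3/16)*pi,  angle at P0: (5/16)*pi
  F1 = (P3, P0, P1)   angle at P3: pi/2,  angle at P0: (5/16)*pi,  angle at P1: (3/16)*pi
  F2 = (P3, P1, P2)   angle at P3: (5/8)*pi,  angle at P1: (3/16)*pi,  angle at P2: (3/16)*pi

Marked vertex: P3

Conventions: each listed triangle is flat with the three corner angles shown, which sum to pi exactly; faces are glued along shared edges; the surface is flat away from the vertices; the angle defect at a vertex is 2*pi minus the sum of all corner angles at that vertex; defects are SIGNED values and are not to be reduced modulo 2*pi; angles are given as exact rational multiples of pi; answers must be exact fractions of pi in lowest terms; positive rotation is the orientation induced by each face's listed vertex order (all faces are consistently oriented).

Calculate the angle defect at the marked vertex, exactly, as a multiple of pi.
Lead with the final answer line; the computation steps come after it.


Answer: defect(P3) = (3/8)*pi

Sum of corner angles at P3: (13/8)*pi
defect = 2*pi - (13/8)*pi


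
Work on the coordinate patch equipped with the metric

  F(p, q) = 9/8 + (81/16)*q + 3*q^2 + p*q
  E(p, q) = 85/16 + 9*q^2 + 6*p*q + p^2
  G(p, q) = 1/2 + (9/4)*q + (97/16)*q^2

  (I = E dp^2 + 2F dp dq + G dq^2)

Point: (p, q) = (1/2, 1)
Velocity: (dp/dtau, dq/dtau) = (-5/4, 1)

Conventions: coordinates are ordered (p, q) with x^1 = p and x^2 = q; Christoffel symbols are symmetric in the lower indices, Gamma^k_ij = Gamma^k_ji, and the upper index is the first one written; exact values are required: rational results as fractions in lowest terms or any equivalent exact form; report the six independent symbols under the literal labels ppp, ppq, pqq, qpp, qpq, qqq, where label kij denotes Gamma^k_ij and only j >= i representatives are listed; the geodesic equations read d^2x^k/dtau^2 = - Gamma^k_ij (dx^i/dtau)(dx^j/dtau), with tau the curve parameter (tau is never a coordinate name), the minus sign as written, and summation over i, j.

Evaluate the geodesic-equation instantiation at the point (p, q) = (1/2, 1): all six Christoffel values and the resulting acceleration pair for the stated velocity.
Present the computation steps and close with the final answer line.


E = 281/16, F = 155/16, G = 141/16 at the point
E_p = 7, E_q = 21, F_p = 1, F_q = 185/16, G_p = 0, G_q = 115/8
EG - F^2 = 3899/64;  g^inv = (64/3899) * [[141/16, -155/16], [-155/16, 281/16]]
first-kind symbols [ij,l] = (1/2)(d_i g_jl + d_j g_il - d_l g_ij): [pp,p] = E_p/2 = 7/2, [pp,q] = F_p - E_q/2 = -19/2, [pq,p] = E_q/2 = 21/2, [pq,q] = G_p/2 = 0, [qq,p] = F_q - G_p/2 = 185/16, [qq,q] = G_q/2 = 115/16
Gamma^p_ij = (G*[ij,p] - F*[ij,q])/(EG - F^2), Gamma^q_ij = (E*[ij,q] - F*[ij,p])/(EG - F^2)
Gamma_ppp = 7864/3899, Gamma_ppq = 846/557, Gamma_pqq = 295/557, Gamma_qpp = -12848/3899, Gamma_qpq = -930/557, Gamma_qqq = 130/557
d^2p/dtau^2 = -(Gamma_ppp*(-5/4)^2 + 2*Gamma_ppq*(-5/4)*(1) + Gamma_pqq*(1)^2) = 905/7798
d^2q/dtau^2 = -(Gamma_qpp*(-5/4)^2 + 2*Gamma_qpq*(-5/4)*(1) + Gamma_qqq*(1)^2) = 2890/3899

Answer: Gamma_ppp = 7864/3899, Gamma_ppq = 846/557, Gamma_pqq = 295/557, Gamma_qpp = -12848/3899, Gamma_qpq = -930/557, Gamma_qqq = 130/557; accelerations (d^2p/dtau^2, d^2q/dtau^2) = (905/7798, 2890/3899)


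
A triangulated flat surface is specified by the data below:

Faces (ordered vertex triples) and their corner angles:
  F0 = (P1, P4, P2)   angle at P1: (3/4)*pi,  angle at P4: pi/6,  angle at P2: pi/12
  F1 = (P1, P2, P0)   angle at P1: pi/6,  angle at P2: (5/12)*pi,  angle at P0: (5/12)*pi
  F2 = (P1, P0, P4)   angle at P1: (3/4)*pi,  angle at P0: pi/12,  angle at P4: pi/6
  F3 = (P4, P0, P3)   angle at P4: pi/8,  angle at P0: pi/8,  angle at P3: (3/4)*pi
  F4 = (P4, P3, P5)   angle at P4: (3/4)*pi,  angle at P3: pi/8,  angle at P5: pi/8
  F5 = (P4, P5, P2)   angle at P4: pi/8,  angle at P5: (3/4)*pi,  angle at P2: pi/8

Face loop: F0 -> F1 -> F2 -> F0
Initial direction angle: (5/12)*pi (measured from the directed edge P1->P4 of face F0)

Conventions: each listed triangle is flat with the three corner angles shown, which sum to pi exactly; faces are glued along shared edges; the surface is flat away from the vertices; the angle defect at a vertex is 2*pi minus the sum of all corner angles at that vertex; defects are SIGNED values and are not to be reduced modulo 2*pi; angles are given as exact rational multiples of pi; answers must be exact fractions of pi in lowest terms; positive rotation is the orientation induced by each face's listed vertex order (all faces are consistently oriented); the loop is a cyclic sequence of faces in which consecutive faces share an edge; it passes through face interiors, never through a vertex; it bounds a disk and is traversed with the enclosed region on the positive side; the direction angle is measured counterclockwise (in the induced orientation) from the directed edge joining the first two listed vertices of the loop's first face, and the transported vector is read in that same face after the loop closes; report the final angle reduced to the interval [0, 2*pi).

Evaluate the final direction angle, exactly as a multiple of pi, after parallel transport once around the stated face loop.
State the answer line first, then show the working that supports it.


Answer: final direction angle = (3/4)*pi

enclosed vertex P1: corner angles sum to (5/3)*pi, defect = 2*pi - (5/3)*pi = pi/3
final direction = starting direction + enclosed defect total, reduced mod 2*pi (induced orientation)
final angle = (5/12)*pi + pi/3 = (3/4)*pi (mod 2*pi)


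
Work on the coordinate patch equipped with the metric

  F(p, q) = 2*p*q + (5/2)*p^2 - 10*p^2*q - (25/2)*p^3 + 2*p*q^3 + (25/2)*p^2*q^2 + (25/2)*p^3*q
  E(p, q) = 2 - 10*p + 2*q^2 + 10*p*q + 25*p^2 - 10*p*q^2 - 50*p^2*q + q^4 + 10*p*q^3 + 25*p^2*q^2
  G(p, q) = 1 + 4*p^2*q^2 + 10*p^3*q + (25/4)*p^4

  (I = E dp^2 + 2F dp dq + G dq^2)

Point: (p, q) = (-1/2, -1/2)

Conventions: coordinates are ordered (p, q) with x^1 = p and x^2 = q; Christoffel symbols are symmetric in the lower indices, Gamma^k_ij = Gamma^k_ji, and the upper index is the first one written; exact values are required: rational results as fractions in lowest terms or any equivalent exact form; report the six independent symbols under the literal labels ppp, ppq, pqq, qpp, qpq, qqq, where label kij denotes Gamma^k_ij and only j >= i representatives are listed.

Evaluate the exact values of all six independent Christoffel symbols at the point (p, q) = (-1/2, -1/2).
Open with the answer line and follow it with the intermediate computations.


Answer: Gamma_ppp = -480/349, Gamma_ppq = -224/349, Gamma_pqq = -64/349, Gamma_qpp = -108/349, Gamma_qpq = -252/1745, Gamma_qqq = -72/1745

E = 26, F = 45/8, G = 145/64 at the point
E_p = -75, E_q = -35, F_p = -415/16, F_q = -143/16, G_p = -63/8, G_q = -9/4
EG - F^2 = 1745/64;  g^inv = (64/1745) * [[145/64, -45/8], [-45/8, 26]]
first-kind symbols [ij,l] = (1/2)(d_i g_jl + d_j g_il - d_l g_ij): [pp,p] = E_p/2 = -75/2, [pp,q] = F_p - E_q/2 = -135/16, [pq,p] = E_q/2 = -35/2, [pq,q] = G_p/2 = -63/16, [qq,p] = F_q - G_p/2 = -5, [qq,q] = G_q/2 = -9/8
Gamma^p_ij = (G*[ij,p] - F*[ij,q])/(EG - F^2), Gamma^q_ij = (E*[ij,q] - F*[ij,p])/(EG - F^2)


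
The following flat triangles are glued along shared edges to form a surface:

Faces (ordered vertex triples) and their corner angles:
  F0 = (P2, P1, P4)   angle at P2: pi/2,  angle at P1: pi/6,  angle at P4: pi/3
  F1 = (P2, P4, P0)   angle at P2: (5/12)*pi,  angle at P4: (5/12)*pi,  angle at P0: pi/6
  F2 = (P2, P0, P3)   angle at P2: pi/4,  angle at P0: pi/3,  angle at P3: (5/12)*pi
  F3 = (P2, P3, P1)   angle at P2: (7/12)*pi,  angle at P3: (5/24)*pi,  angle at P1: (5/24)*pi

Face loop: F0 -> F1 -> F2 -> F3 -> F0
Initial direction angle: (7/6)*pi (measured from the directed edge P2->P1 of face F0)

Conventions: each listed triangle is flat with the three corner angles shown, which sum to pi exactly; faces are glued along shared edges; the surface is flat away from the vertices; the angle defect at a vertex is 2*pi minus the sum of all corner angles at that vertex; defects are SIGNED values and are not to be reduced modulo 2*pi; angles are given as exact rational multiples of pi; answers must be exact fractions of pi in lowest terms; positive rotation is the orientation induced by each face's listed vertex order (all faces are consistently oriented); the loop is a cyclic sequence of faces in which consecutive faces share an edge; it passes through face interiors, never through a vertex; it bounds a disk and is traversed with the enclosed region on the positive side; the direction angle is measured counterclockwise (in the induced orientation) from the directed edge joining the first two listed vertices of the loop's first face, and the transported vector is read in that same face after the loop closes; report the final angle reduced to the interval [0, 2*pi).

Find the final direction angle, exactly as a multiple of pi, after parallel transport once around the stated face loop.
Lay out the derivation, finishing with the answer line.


enclosed vertex P2: corner angles sum to (7/4)*pi, defect = 2*pi - (7/4)*pi = pi/4
adding the enclosed defects to the starting angle (mod 2*pi, induced orientation) gives the holonomy
final angle = (7/6)*pi + pi/4 = (17/12)*pi (mod 2*pi)

Answer: final direction angle = (17/12)*pi


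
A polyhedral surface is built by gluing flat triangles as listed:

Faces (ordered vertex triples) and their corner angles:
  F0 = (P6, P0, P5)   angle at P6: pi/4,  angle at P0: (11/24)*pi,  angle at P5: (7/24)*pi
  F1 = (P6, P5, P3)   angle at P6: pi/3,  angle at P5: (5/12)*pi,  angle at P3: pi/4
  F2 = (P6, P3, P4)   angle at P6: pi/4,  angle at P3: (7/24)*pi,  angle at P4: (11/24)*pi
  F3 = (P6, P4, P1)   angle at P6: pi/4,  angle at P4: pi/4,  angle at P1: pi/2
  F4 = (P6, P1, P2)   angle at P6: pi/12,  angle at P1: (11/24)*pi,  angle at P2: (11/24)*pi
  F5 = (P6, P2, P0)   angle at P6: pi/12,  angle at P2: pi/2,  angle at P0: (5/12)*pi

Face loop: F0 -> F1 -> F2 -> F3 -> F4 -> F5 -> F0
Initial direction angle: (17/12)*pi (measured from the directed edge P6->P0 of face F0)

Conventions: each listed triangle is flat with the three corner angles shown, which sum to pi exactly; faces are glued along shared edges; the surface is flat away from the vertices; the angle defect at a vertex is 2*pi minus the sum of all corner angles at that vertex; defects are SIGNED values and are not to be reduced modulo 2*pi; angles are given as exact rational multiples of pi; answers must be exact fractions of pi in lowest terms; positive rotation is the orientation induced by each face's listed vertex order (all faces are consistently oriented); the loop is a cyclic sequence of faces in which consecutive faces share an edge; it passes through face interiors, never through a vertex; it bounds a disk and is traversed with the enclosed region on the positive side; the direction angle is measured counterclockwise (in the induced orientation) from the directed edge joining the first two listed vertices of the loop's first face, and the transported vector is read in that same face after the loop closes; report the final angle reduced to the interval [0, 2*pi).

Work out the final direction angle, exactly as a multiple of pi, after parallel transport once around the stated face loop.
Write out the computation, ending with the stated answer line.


enclosed vertex P6: corner angles sum to (5/4)*pi, defect = 2*pi - (5/4)*pi = (3/4)*pi
final direction = starting direction + enclosed defect total, reduced mod 2*pi (induced orientation)
final angle = (17/12)*pi + (3/4)*pi = pi/6 (mod 2*pi)

Answer: final direction angle = pi/6


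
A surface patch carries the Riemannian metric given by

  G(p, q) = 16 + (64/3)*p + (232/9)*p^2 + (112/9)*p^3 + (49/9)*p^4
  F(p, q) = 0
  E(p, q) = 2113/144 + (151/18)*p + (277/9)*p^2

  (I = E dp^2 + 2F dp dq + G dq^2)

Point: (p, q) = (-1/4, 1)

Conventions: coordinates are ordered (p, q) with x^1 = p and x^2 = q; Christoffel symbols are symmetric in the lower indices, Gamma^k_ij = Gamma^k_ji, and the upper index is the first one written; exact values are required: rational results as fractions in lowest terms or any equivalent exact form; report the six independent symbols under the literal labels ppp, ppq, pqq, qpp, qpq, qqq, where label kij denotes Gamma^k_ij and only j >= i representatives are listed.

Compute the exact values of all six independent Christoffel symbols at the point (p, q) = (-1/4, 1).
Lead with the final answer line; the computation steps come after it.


Answer: Gamma_ppp = -7/29, Gamma_ppq = 0, Gamma_pqq = -167/464, Gamma_qpp = 0, Gamma_qpq = 72/167, Gamma_qqq = 0

E = 29/2, F = 0, G = 27889/2304 at the point
E_p = -7, E_q = 0, F_p = 0, F_q = 0, G_p = 167/16, G_q = 0
EG - F^2 = 808781/4608;  g^inv = (4608/808781) * [[27889/2304, 0], [0, 29/2]]
first-kind symbols [ij,l] = (1/2)(d_i g_jl + d_j g_il - d_l g_ij): [pp,p] = E_p/2 = -7/2, [pp,q] = F_p - E_q/2 = 0, [pq,p] = E_q/2 = 0, [pq,q] = G_p/2 = 167/32, [qq,p] = F_q - G_p/2 = -167/32, [qq,q] = G_q/2 = 0
Gamma^p_ij = (G*[ij,p] - F*[ij,q])/(EG - F^2), Gamma^q_ij = (E*[ij,q] - F*[ij,p])/(EG - F^2)


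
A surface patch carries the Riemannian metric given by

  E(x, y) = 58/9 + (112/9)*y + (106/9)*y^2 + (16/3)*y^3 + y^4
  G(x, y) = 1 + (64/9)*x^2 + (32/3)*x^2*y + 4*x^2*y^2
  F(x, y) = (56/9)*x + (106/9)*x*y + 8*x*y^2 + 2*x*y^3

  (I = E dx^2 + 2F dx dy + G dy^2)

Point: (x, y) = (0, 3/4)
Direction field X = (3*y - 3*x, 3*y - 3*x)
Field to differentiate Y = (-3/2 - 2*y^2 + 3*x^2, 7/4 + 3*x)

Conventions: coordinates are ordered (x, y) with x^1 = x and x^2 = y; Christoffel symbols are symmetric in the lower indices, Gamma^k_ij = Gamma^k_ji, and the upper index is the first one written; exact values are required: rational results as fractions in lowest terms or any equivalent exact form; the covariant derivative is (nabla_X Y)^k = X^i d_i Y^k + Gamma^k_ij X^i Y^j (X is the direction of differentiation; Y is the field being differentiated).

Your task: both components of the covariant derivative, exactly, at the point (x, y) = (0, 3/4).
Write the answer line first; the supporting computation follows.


Answer: (nabla_X Y)^x = -480852/57529, (nabla_X Y)^y = 27/4

E = 57529/2304, F = 0, G = 1 at the point
E_x = 0, E_y = 5875/144, F_x = 5875/288, F_y = 0, G_x = 0, G_y = 0
EG - F^2 = 57529/2304;  g^inv = (2304/57529) * [[1, 0], [0, 57529/2304]]
first-kind symbols [ij,l] = (1/2)(d_i g_jl + d_j g_il - d_l g_ij): [xx,x] = E_x/2 = 0, [xx,y] = F_x - E_y/2 = 0, [xy,x] = E_y/2 = 5875/288, [xy,y] = G_x/2 = 0, [yy,x] = F_y - G_x/2 = 0, [yy,y] = G_y/2 = 0
Gamma^x_ij = (G*[ij,x] - F*[ij,y])/(EG - F^2), Gamma^y_ij = (E*[ij,y] - F*[ij,x])/(EG - F^2)
Gamma_xxx = 0, Gamma_xxy = 47000/57529, Gamma_xyy = 0, Gamma_yxx = 0, Gamma_yxy = 0, Gamma_yyy = 0
X = (9/4, 9/4), Y = (-21/8, 7/4) at the point


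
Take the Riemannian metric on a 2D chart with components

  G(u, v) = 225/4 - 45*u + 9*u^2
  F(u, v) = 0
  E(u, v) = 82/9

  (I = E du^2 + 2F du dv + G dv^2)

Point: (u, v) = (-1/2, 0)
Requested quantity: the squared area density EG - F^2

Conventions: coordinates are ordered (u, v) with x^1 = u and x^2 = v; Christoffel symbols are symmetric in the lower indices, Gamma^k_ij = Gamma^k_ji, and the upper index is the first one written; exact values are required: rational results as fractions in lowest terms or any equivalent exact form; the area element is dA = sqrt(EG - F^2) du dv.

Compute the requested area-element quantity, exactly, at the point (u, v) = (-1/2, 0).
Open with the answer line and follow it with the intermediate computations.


Answer: EG - F^2 = 738

E = 82/9, F = 0, G = 81; EG - F^2 = 738


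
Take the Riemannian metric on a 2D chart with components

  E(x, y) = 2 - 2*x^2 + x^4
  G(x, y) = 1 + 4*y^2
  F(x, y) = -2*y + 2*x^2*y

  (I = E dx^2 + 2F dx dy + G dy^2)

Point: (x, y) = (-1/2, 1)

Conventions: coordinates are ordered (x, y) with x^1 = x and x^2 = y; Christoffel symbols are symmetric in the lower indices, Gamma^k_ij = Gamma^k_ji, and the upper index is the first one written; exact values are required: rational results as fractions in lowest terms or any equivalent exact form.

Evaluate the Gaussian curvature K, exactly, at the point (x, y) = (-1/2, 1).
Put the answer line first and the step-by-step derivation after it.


Answer: K = -512/7921

E = 25/16, F = -3/2, G = 5, EG - F^2 = 89/16 at the point
E_x = 3/2, E_y = 0, F_x = -2, F_y = -3/2, G_x = 0, G_y = 8
E_yy = 0, F_xy = -2, G_xx = 0
Compute both Brioschi determinants and normalise by (EG - F^2)^2.
M1 = [[-E_yy/2 + F_xy - G_xx/2, E_x/2, F_x - E_y/2], [F_y - G_x/2, E, F], [G_y/2, F, G]] = [[-2, 3/4, -2], [-3/2, 25/16, -3/2], [4, -3/2, 5]]; det M1 = -2
M2 = [[0, E_y/2, G_x/2], [E_y/2, E, F], [G_x/2, F, G]] = [[0, 0, 0], [0, 25/16, -3/2], [0, -3/2, 5]]; det M2 = 0
det M1 - det M2 = -2; K = -2 / (89/16)^2 = -512/7921


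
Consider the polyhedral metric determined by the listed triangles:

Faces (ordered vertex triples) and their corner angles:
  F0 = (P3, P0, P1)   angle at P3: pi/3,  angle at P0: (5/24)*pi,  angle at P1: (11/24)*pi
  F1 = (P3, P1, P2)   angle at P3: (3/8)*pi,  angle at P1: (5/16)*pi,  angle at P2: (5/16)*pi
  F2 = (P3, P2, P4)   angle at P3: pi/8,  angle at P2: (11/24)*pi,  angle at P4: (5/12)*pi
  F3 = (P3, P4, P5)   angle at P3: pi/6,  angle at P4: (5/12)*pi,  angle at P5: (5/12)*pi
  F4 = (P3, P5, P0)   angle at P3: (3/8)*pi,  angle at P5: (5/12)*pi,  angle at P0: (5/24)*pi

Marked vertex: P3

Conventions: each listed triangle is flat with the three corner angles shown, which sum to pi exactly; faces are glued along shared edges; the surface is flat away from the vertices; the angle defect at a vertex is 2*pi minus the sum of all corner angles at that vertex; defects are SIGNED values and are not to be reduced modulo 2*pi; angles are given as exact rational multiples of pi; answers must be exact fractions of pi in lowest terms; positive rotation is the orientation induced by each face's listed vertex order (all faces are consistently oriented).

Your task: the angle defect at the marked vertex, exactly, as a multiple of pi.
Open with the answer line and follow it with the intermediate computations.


Answer: defect(P3) = (5/8)*pi

Sum of corner angles at P3: (11/8)*pi
defect = 2*pi - (11/8)*pi


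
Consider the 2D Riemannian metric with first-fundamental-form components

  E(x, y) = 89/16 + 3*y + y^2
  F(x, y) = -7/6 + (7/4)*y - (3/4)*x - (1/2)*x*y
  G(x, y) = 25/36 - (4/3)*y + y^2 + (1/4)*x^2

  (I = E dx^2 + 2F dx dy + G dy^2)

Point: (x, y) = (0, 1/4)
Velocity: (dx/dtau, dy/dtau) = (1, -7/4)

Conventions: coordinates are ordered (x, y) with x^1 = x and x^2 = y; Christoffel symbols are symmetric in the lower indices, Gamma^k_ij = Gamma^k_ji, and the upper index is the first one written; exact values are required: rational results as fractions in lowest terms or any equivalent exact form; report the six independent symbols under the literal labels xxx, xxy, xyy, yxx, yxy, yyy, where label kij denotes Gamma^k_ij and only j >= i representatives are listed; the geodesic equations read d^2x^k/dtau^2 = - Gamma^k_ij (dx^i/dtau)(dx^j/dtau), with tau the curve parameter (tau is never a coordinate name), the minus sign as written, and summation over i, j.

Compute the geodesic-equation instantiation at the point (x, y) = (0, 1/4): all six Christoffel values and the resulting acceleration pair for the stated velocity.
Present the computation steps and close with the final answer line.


E = 51/8, F = -35/48, G = 61/144 at the point
E_x = 0, E_y = 7/2, F_x = -7/8, F_y = 7/4, G_x = 0, G_y = -5/6
EG - F^2 = 4997/2304;  g^inv = (2304/4997) * [[61/144, 35/48], [35/48, 51/8]]
first-kind symbols [ij,l] = (1/2)(d_i g_jl + d_j g_il - d_l g_ij): [xx,x] = E_x/2 = 0, [xx,y] = F_x - E_y/2 = -21/8, [xy,x] = E_y/2 = 7/4, [xy,y] = G_x/2 = 0, [yy,x] = F_y - G_x/2 = 7/4, [yy,y] = G_y/2 = -5/12
Gamma^x_ij = (G*[ij,x] - F*[ij,y])/(EG - F^2), Gamma^y_ij = (E*[ij,y] - F*[ij,x])/(EG - F^2)
Gamma_xxx = -4410/4997, Gamma_xxy = 1708/4997, Gamma_xyy = 1008/4997, Gamma_yxx = -38556/4997, Gamma_yxy = 2940/4997, Gamma_yyy = -3180/4997
d^2x/dtau^2 = -(Gamma_xxx*(1)^2 + 2*Gamma_xxy*(1)*(-7/4) + Gamma_xyy*(-7/4)^2) = 7301/4997
d^2y/dtau^2 = -(Gamma_yxx*(1)^2 + 2*Gamma_yxy*(1)*(-7/4) + Gamma_yyy*(-7/4)^2) = 234339/19988

Answer: Gamma_xxx = -4410/4997, Gamma_xxy = 1708/4997, Gamma_xyy = 1008/4997, Gamma_yxx = -38556/4997, Gamma_yxy = 2940/4997, Gamma_yyy = -3180/4997; accelerations (d^2x/dtau^2, d^2y/dtau^2) = (7301/4997, 234339/19988)


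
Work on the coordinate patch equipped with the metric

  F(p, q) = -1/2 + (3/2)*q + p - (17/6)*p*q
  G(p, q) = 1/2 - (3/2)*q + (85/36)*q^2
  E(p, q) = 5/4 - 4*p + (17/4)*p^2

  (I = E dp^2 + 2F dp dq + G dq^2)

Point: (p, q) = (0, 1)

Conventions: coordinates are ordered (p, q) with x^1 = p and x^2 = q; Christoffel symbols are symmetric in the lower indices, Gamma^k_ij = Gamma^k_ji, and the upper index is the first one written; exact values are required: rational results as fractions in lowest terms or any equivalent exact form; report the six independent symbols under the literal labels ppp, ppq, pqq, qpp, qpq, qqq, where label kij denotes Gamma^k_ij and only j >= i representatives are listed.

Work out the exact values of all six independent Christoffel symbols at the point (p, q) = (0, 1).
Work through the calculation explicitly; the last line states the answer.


E = 5/4, F = 1, G = 49/36 at the point
E_p = -4, E_q = 0, F_p = -11/6, F_q = 3/2, G_p = 0, G_q = 29/9
EG - F^2 = 101/144;  g^inv = (144/101) * [[49/36, -1], [-1, 5/4]]
first-kind symbols [ij,l] = (1/2)(d_i g_jl + d_j g_il - d_l g_ij): [pp,p] = E_p/2 = -2, [pp,q] = F_p - E_q/2 = -11/6, [pq,p] = E_q/2 = 0, [pq,q] = G_p/2 = 0, [qq,p] = F_q - G_p/2 = 3/2, [qq,q] = G_q/2 = 29/18
Gamma^p_ij = (G*[ij,p] - F*[ij,q])/(EG - F^2), Gamma^q_ij = (E*[ij,q] - F*[ij,p])/(EG - F^2)

Answer: Gamma_ppp = -128/101, Gamma_ppq = 0, Gamma_pqq = 62/101, Gamma_qpp = -42/101, Gamma_qpq = 0, Gamma_qqq = 74/101


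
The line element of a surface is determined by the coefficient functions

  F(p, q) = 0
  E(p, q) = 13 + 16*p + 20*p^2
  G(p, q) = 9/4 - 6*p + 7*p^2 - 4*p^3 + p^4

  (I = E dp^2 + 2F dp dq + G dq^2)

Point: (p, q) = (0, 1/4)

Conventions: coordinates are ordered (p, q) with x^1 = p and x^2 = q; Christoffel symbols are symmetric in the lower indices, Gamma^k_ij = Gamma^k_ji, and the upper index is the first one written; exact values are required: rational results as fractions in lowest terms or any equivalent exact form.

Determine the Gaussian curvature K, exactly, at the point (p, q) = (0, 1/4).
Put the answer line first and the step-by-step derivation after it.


Answer: K = -28/169

E = 13, F = 0, G = 9/4, EG - F^2 = 117/4 at the point
E_p = 16, E_q = 0, F_p = 0, F_q = 0, G_p = -6, G_q = 0
E_qq = 0, F_pq = 0, G_pp = 14
Using the Brioschi determinant formula for K from the metric derivatives:
M1 = [[-E_qq/2 + F_pq - G_pp/2, E_p/2, F_p - E_q/2], [F_q - G_p/2, E, F], [G_q/2, F, G]] = [[-7, 8, 0], [3, 13, 0], [0, 0, 9/4]]; det M1 = -1035/4
M2 = [[0, E_q/2, G_p/2], [E_q/2, E, F], [G_p/2, F, G]] = [[0, 0, -3], [0, 13, 0], [-3, 0, 9/4]]; det M2 = -117
det M1 - det M2 = -567/4; K = -567/4 / (117/4)^2 = -28/169


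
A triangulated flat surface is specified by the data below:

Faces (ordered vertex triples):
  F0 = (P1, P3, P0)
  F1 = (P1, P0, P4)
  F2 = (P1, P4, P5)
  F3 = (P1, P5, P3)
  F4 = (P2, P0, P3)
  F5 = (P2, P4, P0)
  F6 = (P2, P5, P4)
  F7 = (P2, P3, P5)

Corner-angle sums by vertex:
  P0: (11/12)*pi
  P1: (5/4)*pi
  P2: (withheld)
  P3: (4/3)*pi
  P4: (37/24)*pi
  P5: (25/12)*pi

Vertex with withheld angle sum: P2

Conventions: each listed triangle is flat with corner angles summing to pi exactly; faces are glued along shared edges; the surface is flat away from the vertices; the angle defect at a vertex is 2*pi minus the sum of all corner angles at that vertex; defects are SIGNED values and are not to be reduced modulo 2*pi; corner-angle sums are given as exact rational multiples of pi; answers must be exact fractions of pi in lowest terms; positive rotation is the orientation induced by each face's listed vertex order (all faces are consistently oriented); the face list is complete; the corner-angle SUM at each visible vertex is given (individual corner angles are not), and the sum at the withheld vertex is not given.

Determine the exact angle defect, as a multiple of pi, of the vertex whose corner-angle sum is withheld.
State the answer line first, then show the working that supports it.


Answer: defect(P2) = (9/8)*pi

V = 6, E = 12, F = 8; chi = V - E + F = 2
Gauss-Bonnet: total defect = 2*pi*chi = 4*pi; visible defects sum to (23/8)*pi


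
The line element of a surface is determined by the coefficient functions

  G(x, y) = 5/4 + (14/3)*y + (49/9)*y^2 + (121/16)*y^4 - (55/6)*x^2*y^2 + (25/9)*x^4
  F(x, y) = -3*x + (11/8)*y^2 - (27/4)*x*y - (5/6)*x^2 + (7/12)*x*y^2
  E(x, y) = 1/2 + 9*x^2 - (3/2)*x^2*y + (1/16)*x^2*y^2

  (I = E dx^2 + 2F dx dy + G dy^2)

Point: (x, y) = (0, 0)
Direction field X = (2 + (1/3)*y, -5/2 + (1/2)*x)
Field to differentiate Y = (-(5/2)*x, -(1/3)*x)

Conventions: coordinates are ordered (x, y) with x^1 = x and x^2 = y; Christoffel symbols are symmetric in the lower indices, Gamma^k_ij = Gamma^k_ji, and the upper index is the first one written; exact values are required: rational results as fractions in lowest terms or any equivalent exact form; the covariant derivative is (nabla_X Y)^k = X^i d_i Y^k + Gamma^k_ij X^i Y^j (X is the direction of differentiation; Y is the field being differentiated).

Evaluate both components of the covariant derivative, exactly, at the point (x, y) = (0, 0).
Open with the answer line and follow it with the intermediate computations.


Answer: (nabla_X Y)^x = -5, (nabla_X Y)^y = -2/3

E = 1/2, F = 0, G = 5/4 at the point
E_x = 0, E_y = 0, F_x = -3, F_y = 0, G_x = 0, G_y = 14/3
EG - F^2 = 5/8;  g^inv = (8/5) * [[5/4, 0], [0, 1/2]]
first-kind symbols [ij,l] = (1/2)(d_i g_jl + d_j g_il - d_l g_ij): [xx,x] = E_x/2 = 0, [xx,y] = F_x - E_y/2 = -3, [xy,x] = E_y/2 = 0, [xy,y] = G_x/2 = 0, [yy,x] = F_y - G_x/2 = 0, [yy,y] = G_y/2 = 7/3
Gamma^x_ij = (G*[ij,x] - F*[ij,y])/(EG - F^2), Gamma^y_ij = (E*[ij,y] - F*[ij,x])/(EG - F^2)
Gamma_xxx = 0, Gamma_xxy = 0, Gamma_xyy = 0, Gamma_yxx = -12/5, Gamma_yxy = 0, Gamma_yyy = 28/15
X = (2, -5/2), Y = (0, 0) at the point


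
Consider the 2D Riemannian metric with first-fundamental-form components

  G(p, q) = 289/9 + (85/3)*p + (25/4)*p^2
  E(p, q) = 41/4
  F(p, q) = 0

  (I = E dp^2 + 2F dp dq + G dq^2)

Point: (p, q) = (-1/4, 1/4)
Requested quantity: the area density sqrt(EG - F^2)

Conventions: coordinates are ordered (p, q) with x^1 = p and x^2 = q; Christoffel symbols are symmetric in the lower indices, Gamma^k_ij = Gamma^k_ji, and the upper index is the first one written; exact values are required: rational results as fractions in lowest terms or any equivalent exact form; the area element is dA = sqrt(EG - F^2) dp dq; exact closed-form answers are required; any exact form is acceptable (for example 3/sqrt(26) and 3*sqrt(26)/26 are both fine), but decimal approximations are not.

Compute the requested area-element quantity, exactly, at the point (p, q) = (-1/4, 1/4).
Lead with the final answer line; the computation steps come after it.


Answer: sqrt(EG - F^2) = 121*sqrt(41)/48

E = 41/4, F = 0, G = 14641/576; EG - F^2 = 600281/2304


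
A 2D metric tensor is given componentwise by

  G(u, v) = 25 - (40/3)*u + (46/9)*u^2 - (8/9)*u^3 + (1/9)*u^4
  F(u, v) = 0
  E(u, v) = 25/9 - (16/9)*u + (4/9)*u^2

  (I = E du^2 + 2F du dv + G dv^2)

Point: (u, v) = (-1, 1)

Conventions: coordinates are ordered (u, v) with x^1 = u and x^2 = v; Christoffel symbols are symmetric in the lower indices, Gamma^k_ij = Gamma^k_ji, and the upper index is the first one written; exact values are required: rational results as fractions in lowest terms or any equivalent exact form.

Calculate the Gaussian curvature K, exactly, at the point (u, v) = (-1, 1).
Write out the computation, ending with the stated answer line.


E = 5, F = 0, G = 400/9, EG - F^2 = 2000/9 at the point
E_u = -8/3, E_v = 0, F_u = 0, F_v = 0, G_u = -80/3, G_v = 0
E_vv = 0, F_uv = 0, G_uu = 152/9
Compute both Brioschi determinants and normalise by (EG - F^2)^2.
M1 = [[-E_vv/2 + F_uv - G_uu/2, E_u/2, F_u - E_v/2], [F_v - G_u/2, E, F], [G_v/2, F, G]] = [[-76/9, -4/3, 0], [40/3, 5, 0], [0, 0, 400/9]]; det M1 = -88000/81
M2 = [[0, E_v/2, G_u/2], [E_v/2, E, F], [G_u/2, F, G]] = [[0, 0, -40/3], [0, 5, 0], [-40/3, 0, 400/9]]; det M2 = -8000/9
det M1 - det M2 = -16000/81; K = -16000/81 / (2000/9)^2 = -1/250

Answer: K = -1/250


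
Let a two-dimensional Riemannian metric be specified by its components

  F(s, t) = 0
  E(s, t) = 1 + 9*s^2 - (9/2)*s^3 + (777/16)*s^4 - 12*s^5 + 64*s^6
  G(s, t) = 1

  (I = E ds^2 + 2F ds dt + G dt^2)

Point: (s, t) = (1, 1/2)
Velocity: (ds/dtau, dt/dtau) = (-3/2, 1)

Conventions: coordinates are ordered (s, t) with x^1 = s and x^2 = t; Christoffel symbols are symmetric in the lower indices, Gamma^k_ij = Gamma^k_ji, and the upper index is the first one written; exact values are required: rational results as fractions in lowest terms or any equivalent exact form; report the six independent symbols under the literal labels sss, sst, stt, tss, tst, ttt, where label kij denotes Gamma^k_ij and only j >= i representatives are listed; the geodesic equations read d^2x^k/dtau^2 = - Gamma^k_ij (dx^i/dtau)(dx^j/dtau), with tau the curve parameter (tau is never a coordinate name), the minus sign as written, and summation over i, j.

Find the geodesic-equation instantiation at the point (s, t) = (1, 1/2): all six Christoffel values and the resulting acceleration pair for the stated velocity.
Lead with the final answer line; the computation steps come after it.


Answer: Gamma_sss = 4182/1697, Gamma_sst = 0, Gamma_stt = 0, Gamma_tss = 0, Gamma_tst = 0, Gamma_ttt = 0; accelerations (d^2s/dtau^2, d^2t/dtau^2) = (-18819/3394, 0)

E = 1697/16, F = 0, G = 1 at the point
E_s = 2091/4, E_t = 0, F_s = 0, F_t = 0, G_s = 0, G_t = 0
EG - F^2 = 1697/16;  g^inv = (16/1697) * [[1, 0], [0, 1697/16]]
first-kind symbols [ij,l] = (1/2)(d_i g_jl + d_j g_il - d_l g_ij): [ss,s] = E_s/2 = 2091/8, [ss,t] = F_s - E_t/2 = 0, [st,s] = E_t/2 = 0, [st,t] = G_s/2 = 0, [tt,s] = F_t - G_s/2 = 0, [tt,t] = G_t/2 = 0
Gamma^s_ij = (G*[ij,s] - F*[ij,t])/(EG - F^2), Gamma^t_ij = (E*[ij,t] - F*[ij,s])/(EG - F^2)
Gamma_sss = 4182/1697, Gamma_sst = 0, Gamma_stt = 0, Gamma_tss = 0, Gamma_tst = 0, Gamma_ttt = 0
d^2s/dtau^2 = -(Gamma_sss*(-3/2)^2 + 2*Gamma_sst*(-3/2)*(1) + Gamma_stt*(1)^2) = -18819/3394
d^2t/dtau^2 = -(Gamma_tss*(-3/2)^2 + 2*Gamma_tst*(-3/2)*(1) + Gamma_ttt*(1)^2) = 0


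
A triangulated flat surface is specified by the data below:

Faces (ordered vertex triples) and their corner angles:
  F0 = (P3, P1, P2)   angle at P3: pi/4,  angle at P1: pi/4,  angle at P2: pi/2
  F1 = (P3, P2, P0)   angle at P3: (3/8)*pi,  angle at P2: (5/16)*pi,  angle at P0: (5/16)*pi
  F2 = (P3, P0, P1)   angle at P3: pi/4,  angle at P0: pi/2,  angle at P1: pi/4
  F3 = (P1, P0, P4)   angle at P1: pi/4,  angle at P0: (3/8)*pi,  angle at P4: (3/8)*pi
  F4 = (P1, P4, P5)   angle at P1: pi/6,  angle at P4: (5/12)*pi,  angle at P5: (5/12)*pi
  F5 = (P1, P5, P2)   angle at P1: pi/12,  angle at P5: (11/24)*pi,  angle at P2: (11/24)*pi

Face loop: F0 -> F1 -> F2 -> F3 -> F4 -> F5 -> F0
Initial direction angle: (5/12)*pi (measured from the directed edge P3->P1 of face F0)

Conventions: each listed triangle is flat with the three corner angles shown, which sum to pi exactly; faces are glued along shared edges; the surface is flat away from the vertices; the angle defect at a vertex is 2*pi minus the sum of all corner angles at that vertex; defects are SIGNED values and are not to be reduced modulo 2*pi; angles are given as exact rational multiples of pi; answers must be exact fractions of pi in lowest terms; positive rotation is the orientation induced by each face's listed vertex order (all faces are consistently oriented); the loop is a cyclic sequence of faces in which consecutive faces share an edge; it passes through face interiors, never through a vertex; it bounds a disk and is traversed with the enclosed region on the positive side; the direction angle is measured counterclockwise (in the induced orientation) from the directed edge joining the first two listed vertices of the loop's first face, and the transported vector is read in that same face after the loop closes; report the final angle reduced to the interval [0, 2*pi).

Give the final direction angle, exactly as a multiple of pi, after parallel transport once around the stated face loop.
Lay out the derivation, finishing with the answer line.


enclosed vertex P1: corner angles sum to pi, defect = 2*pi - pi = pi
enclosed vertex P3: corner angles sum to (7/8)*pi, defect = 2*pi - (7/8)*pi = (9/8)*pi
by Gauss-Bonnet the loop rotates the vector by the enclosed defect sum (positive orientation, mod 2*pi)
final angle = (5/12)*pi + (17/8)*pi = (13/24)*pi (mod 2*pi)

Answer: final direction angle = (13/24)*pi
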